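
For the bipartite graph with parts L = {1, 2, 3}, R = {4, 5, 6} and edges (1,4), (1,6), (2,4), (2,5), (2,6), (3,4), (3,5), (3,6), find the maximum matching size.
3 (matching: (1,6), (2,5), (3,4); upper bound min(|L|,|R|) = min(3,3) = 3)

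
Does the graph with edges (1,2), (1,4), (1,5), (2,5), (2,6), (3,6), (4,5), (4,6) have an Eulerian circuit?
No (6 vertices have odd degree: {1, 2, 3, 4, 5, 6}; Eulerian circuit requires 0)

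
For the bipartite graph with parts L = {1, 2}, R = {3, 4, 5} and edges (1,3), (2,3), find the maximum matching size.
1 (matching: (1,3); upper bound min(|L|,|R|) = min(2,3) = 2)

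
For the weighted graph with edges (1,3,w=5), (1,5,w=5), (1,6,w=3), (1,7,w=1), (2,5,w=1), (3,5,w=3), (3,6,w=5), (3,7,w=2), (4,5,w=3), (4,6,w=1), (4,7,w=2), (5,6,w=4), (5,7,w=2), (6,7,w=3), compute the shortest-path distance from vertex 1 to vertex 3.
3 (path: 1 -> 7 -> 3; weights 1 + 2 = 3)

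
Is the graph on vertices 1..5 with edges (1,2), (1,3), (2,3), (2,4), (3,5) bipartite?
No (odd cycle of length 3: 3 -> 1 -> 2 -> 3)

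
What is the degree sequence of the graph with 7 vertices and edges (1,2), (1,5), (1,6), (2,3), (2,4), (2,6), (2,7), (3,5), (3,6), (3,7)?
[5, 4, 3, 3, 2, 2, 1] (degrees: deg(1)=3, deg(2)=5, deg(3)=4, deg(4)=1, deg(5)=2, deg(6)=3, deg(7)=2)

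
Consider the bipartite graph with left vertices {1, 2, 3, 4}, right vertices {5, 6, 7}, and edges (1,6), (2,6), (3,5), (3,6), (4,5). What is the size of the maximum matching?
2 (matching: (1,6), (3,5); upper bound min(|L|,|R|) = min(4,3) = 3)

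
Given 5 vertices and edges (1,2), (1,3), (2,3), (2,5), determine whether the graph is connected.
No, it has 2 components: {1, 2, 3, 5}, {4}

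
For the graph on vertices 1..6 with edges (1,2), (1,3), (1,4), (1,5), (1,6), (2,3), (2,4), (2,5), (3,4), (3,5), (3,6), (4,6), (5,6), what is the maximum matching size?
3 (matching: (1,2), (3,5), (4,6); upper bound floor(n/2) = floor(6/2) = 3)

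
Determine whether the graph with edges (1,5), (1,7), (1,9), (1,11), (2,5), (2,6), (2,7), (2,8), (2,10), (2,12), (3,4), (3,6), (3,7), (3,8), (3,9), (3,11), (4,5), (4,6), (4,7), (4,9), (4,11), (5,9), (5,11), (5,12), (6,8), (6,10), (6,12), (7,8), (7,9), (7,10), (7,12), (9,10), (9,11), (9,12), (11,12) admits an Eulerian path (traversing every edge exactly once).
Yes — and in fact it has an Eulerian circuit (the graph is connected and all 12 vertices have even degree)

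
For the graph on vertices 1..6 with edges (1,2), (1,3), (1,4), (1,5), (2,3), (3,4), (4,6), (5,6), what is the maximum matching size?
3 (matching: (1,5), (2,3), (4,6); upper bound floor(n/2) = floor(6/2) = 3)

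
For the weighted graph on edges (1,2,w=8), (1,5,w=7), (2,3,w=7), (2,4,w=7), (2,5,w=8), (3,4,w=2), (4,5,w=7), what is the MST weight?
23 (MST edges: (1,5,w=7), (2,4,w=7), (3,4,w=2), (4,5,w=7); sum of weights 7 + 7 + 2 + 7 = 23)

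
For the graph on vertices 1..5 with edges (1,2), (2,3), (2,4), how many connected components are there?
2 (components: {1, 2, 3, 4}, {5})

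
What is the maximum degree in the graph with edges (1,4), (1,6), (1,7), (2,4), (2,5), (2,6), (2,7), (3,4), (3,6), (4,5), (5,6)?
4 (attained at vertices 2, 4, 6)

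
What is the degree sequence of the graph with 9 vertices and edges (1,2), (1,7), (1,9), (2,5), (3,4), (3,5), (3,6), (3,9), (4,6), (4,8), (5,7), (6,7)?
[4, 3, 3, 3, 3, 3, 2, 2, 1] (degrees: deg(1)=3, deg(2)=2, deg(3)=4, deg(4)=3, deg(5)=3, deg(6)=3, deg(7)=3, deg(8)=1, deg(9)=2)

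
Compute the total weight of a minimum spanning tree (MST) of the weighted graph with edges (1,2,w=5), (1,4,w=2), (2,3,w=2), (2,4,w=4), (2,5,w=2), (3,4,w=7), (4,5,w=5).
10 (MST edges: (1,4,w=2), (2,3,w=2), (2,4,w=4), (2,5,w=2); sum of weights 2 + 2 + 4 + 2 = 10)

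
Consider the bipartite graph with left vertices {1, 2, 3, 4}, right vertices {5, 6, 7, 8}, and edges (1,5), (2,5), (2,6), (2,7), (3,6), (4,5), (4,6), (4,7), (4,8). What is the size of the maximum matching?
4 (matching: (1,5), (2,7), (3,6), (4,8); upper bound min(|L|,|R|) = min(4,4) = 4)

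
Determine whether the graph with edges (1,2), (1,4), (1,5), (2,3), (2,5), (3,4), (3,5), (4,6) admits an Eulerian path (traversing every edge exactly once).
No (6 vertices have odd degree: {1, 2, 3, 4, 5, 6}; Eulerian path requires 0 or 2)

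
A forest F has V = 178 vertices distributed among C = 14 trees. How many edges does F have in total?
164 (Each of the 14 component trees on V_i vertices has V_i - 1 edges; summing gives V - C = 178 - 14 = 164)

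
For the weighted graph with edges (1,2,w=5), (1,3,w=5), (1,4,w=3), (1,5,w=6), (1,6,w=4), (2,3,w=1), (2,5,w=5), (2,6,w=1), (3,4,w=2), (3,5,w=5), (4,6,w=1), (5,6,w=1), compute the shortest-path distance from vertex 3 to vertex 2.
1 (path: 3 -> 2; weights 1 = 1)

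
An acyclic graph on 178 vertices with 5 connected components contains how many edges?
173 (Each of the 5 component trees on V_i vertices has V_i - 1 edges; summing gives V - C = 178 - 5 = 173)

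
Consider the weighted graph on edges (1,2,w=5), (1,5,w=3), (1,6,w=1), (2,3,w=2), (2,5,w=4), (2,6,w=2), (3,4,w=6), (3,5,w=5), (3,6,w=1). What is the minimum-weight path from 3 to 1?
2 (path: 3 -> 6 -> 1; weights 1 + 1 = 2)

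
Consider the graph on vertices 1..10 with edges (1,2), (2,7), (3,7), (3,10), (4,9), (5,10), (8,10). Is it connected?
No, it has 3 components: {1, 2, 3, 5, 7, 8, 10}, {4, 9}, {6}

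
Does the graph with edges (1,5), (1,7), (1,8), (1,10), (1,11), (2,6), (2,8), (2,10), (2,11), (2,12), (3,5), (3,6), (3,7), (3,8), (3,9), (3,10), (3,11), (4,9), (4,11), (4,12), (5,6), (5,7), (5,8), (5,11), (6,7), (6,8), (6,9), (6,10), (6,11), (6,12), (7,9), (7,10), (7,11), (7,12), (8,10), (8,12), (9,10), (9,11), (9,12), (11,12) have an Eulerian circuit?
No (10 vertices have odd degree: {1, 2, 3, 4, 6, 8, 9, 10, 11, 12}; Eulerian circuit requires 0)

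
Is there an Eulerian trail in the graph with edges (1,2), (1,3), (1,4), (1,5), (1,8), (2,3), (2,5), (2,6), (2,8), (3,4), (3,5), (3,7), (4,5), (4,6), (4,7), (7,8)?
No (6 vertices have odd degree: {1, 2, 3, 4, 7, 8}; Eulerian path requires 0 or 2)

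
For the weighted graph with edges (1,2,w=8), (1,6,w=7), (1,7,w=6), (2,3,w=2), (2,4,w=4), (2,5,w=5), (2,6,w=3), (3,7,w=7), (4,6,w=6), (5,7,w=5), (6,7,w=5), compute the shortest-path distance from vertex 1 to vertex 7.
6 (path: 1 -> 7; weights 6 = 6)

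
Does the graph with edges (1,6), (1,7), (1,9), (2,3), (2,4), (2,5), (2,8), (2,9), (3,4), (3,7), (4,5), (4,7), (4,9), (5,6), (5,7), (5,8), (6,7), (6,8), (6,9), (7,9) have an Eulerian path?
No (8 vertices have odd degree: {1, 2, 3, 4, 5, 6, 8, 9}; Eulerian path requires 0 or 2)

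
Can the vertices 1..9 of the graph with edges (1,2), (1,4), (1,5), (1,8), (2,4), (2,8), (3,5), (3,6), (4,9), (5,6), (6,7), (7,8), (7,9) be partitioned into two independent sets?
No (odd cycle of length 3: 8 -> 1 -> 2 -> 8)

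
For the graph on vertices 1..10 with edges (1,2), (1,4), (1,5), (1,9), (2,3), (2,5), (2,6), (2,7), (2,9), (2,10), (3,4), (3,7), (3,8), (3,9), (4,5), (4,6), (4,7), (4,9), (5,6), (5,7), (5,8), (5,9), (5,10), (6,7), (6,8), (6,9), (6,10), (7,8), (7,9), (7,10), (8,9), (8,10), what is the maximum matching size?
5 (matching: (1,5), (2,9), (3,8), (4,7), (6,10); upper bound floor(n/2) = floor(10/2) = 5)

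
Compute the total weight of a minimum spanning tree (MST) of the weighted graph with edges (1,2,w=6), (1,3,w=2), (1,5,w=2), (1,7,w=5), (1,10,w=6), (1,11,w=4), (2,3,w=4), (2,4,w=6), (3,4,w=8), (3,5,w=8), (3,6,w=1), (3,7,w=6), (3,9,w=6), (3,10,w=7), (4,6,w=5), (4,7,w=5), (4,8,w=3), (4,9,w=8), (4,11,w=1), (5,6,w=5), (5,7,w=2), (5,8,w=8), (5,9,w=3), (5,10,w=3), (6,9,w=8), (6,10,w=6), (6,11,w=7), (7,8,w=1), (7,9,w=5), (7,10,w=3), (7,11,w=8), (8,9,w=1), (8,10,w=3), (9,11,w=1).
18 (MST edges: (1,3,w=2), (1,5,w=2), (2,3,w=4), (3,6,w=1), (4,11,w=1), (5,7,w=2), (5,10,w=3), (7,8,w=1), (8,9,w=1), (9,11,w=1); sum of weights 2 + 2 + 4 + 1 + 1 + 2 + 3 + 1 + 1 + 1 = 18)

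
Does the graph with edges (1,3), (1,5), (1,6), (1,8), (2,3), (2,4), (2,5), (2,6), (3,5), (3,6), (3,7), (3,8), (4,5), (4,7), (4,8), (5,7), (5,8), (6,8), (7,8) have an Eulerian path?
Yes — and in fact it has an Eulerian circuit (the graph is connected and all 8 vertices have even degree)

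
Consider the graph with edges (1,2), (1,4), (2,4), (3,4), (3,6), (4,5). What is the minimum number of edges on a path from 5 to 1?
2 (path: 5 -> 4 -> 1, 2 edges)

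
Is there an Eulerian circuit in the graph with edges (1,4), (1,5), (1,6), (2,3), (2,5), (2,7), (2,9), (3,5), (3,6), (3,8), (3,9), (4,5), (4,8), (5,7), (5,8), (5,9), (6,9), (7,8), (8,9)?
No (8 vertices have odd degree: {1, 3, 4, 5, 6, 7, 8, 9}; Eulerian circuit requires 0)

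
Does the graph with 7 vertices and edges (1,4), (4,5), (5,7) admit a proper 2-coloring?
Yes. Partition: {1, 2, 3, 5, 6}, {4, 7}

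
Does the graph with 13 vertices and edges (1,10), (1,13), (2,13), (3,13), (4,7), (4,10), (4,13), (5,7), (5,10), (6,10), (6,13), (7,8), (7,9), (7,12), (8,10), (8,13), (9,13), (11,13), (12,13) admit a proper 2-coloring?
Yes. Partition: {1, 2, 3, 4, 5, 6, 8, 9, 11, 12}, {7, 10, 13}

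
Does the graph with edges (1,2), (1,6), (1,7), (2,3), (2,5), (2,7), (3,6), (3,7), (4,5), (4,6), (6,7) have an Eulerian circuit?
No (2 vertices have odd degree: {1, 3}; Eulerian circuit requires 0)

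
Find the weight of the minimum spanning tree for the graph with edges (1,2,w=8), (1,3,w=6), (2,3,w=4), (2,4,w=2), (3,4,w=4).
12 (MST edges: (1,3,w=6), (2,3,w=4), (2,4,w=2); sum of weights 6 + 4 + 2 = 12)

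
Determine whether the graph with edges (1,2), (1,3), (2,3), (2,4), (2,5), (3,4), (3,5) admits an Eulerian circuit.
Yes (the graph is connected and all 5 vertices have even degree)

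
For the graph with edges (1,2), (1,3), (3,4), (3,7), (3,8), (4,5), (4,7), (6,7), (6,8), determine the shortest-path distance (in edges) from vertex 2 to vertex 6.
4 (path: 2 -> 1 -> 3 -> 7 -> 6, 4 edges)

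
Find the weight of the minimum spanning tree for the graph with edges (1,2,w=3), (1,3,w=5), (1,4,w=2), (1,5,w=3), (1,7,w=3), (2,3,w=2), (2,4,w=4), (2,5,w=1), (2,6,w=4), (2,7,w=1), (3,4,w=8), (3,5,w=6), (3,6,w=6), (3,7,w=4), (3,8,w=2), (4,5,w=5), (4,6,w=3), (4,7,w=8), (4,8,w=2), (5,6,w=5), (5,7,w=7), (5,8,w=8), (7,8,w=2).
13 (MST edges: (1,4,w=2), (2,3,w=2), (2,5,w=1), (2,7,w=1), (3,8,w=2), (4,6,w=3), (4,8,w=2); sum of weights 2 + 2 + 1 + 1 + 2 + 3 + 2 = 13)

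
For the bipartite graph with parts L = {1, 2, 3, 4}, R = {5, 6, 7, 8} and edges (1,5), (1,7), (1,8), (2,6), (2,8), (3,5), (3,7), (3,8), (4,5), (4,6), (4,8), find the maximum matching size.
4 (matching: (1,8), (2,6), (3,7), (4,5); upper bound min(|L|,|R|) = min(4,4) = 4)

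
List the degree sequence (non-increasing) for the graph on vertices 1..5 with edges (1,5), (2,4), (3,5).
[2, 1, 1, 1, 1] (degrees: deg(1)=1, deg(2)=1, deg(3)=1, deg(4)=1, deg(5)=2)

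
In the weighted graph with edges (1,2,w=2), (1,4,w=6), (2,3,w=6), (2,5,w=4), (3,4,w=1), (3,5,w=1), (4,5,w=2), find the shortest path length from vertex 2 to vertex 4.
6 (path: 2 -> 5 -> 4; weights 4 + 2 = 6)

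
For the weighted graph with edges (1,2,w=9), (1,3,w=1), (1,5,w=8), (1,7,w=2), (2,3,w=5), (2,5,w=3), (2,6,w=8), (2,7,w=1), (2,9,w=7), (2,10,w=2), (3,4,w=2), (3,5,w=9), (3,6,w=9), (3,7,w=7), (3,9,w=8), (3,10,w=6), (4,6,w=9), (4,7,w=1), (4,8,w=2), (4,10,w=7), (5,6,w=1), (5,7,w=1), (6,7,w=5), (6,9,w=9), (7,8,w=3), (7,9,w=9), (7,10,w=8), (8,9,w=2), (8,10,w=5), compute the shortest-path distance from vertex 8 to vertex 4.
2 (path: 8 -> 4; weights 2 = 2)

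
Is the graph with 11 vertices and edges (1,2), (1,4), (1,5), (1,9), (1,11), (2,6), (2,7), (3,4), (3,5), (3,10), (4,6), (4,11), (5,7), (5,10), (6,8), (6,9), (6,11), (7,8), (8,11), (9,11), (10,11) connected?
Yes (BFS from 1 visits [1, 2, 4, 5, 9, 11, 6, 7, 3, 10, 8] — all 11 vertices reached)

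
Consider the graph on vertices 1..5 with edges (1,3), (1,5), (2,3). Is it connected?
No, it has 2 components: {1, 2, 3, 5}, {4}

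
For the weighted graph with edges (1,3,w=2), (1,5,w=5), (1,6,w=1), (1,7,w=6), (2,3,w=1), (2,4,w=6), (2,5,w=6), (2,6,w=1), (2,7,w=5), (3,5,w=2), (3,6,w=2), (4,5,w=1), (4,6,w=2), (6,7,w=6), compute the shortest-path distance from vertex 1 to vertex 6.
1 (path: 1 -> 6; weights 1 = 1)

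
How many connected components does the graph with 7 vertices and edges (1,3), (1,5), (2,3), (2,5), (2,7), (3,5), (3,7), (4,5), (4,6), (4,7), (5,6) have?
1 (components: {1, 2, 3, 4, 5, 6, 7})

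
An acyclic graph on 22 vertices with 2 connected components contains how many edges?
20 (Each of the 2 component trees on V_i vertices has V_i - 1 edges; summing gives V - C = 22 - 2 = 20)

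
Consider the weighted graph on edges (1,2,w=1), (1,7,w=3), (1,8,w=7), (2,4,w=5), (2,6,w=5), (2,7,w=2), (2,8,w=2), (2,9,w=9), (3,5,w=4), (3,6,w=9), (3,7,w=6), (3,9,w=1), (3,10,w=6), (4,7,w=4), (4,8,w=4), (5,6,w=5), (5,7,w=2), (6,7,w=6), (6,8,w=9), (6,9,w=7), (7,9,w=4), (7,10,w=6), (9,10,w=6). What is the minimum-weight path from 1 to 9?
7 (path: 1 -> 7 -> 9; weights 3 + 4 = 7)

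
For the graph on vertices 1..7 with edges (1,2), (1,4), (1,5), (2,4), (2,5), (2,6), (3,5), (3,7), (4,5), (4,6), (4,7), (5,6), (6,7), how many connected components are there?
1 (components: {1, 2, 3, 4, 5, 6, 7})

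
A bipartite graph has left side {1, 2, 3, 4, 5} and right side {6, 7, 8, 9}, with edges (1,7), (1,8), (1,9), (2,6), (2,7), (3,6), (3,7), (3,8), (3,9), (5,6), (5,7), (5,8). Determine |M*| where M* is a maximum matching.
4 (matching: (1,9), (2,7), (3,8), (5,6); upper bound min(|L|,|R|) = min(5,4) = 4)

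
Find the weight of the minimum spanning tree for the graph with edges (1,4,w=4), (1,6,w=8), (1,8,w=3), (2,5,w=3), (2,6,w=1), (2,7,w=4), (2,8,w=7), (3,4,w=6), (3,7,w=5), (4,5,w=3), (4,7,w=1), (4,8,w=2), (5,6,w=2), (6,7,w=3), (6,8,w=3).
17 (MST edges: (1,8,w=3), (2,6,w=1), (3,7,w=5), (4,5,w=3), (4,7,w=1), (4,8,w=2), (5,6,w=2); sum of weights 3 + 1 + 5 + 3 + 1 + 2 + 2 = 17)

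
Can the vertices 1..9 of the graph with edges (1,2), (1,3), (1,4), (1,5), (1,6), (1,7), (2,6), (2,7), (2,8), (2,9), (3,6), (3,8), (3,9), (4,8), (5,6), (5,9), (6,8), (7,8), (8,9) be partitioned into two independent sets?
No (odd cycle of length 3: 2 -> 1 -> 6 -> 2)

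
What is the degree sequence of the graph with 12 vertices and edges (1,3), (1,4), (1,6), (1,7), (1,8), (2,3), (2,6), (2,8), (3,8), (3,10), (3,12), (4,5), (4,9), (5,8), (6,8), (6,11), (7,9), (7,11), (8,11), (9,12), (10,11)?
[6, 5, 5, 4, 4, 3, 3, 3, 3, 2, 2, 2] (degrees: deg(1)=5, deg(2)=3, deg(3)=5, deg(4)=3, deg(5)=2, deg(6)=4, deg(7)=3, deg(8)=6, deg(9)=3, deg(10)=2, deg(11)=4, deg(12)=2)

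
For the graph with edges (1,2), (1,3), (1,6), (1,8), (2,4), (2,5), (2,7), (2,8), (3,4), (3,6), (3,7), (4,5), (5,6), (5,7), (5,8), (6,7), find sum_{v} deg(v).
32 (handshake: sum of degrees = 2|E| = 2 x 16 = 32)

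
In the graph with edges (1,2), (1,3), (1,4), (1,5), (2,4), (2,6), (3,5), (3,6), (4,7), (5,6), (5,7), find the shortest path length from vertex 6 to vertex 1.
2 (path: 6 -> 5 -> 1, 2 edges)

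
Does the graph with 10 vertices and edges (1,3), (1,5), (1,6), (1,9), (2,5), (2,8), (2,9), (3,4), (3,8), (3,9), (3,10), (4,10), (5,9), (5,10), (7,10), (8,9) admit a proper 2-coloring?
No (odd cycle of length 3: 3 -> 1 -> 9 -> 3)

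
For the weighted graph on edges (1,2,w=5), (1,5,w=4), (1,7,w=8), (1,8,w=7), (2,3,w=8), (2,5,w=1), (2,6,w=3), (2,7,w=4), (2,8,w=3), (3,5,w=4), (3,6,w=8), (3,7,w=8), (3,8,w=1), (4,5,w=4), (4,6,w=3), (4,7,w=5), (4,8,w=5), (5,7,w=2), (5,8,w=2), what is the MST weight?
16 (MST edges: (1,5,w=4), (2,5,w=1), (2,6,w=3), (3,8,w=1), (4,6,w=3), (5,7,w=2), (5,8,w=2); sum of weights 4 + 1 + 3 + 1 + 3 + 2 + 2 = 16)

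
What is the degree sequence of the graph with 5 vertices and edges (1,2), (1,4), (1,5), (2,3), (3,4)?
[3, 2, 2, 2, 1] (degrees: deg(1)=3, deg(2)=2, deg(3)=2, deg(4)=2, deg(5)=1)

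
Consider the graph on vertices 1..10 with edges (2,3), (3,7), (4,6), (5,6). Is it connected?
No, it has 6 components: {1}, {2, 3, 7}, {4, 5, 6}, {8}, {9}, {10}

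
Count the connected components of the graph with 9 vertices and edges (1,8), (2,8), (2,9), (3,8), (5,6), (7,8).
3 (components: {1, 2, 3, 7, 8, 9}, {4}, {5, 6})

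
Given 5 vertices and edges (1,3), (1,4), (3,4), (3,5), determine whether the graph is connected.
No, it has 2 components: {1, 3, 4, 5}, {2}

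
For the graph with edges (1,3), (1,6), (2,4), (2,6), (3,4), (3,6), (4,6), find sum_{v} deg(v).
14 (handshake: sum of degrees = 2|E| = 2 x 7 = 14)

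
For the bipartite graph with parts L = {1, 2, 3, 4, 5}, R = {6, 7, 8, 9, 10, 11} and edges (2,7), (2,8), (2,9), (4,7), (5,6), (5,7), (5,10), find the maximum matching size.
3 (matching: (2,9), (4,7), (5,10); upper bound min(|L|,|R|) = min(5,6) = 5)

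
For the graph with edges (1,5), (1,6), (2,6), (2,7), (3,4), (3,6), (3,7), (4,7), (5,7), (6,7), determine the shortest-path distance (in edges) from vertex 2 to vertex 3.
2 (path: 2 -> 6 -> 3, 2 edges)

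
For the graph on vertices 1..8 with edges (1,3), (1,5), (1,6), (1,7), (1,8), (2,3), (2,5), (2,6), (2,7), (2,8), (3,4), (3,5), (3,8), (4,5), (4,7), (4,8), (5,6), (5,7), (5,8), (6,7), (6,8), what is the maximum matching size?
4 (matching: (1,8), (2,5), (3,4), (6,7); upper bound floor(n/2) = floor(8/2) = 4)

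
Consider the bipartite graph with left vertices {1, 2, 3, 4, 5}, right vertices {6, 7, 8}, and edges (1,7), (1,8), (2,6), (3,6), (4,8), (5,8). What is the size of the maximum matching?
3 (matching: (1,7), (2,6), (4,8); upper bound min(|L|,|R|) = min(5,3) = 3)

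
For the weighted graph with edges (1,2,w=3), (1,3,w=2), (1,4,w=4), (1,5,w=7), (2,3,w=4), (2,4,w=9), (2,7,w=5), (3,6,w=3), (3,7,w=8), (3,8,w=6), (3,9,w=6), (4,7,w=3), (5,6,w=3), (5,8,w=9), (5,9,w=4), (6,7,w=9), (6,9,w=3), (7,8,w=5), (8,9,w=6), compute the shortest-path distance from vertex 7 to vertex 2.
5 (path: 7 -> 2; weights 5 = 5)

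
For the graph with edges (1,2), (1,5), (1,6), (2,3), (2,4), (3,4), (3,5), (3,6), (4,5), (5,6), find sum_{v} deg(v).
20 (handshake: sum of degrees = 2|E| = 2 x 10 = 20)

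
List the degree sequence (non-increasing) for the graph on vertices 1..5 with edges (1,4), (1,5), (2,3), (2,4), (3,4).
[3, 2, 2, 2, 1] (degrees: deg(1)=2, deg(2)=2, deg(3)=2, deg(4)=3, deg(5)=1)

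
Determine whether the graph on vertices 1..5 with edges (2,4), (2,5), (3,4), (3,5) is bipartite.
Yes. Partition: {1, 2, 3}, {4, 5}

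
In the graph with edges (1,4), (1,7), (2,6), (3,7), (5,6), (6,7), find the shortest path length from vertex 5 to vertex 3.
3 (path: 5 -> 6 -> 7 -> 3, 3 edges)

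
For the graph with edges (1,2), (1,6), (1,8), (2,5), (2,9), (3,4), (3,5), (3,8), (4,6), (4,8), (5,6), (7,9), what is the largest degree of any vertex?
3 (attained at vertices 1, 2, 3, 4, 5, 6, 8)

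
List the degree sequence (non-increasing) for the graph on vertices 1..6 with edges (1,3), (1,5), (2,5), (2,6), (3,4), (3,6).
[3, 2, 2, 2, 2, 1] (degrees: deg(1)=2, deg(2)=2, deg(3)=3, deg(4)=1, deg(5)=2, deg(6)=2)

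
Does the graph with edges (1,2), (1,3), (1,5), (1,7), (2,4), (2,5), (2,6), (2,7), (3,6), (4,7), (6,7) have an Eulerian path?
Yes (the graph is connected and exactly 2 vertices have odd degree: {2, 6}; any Eulerian path must start and end at those)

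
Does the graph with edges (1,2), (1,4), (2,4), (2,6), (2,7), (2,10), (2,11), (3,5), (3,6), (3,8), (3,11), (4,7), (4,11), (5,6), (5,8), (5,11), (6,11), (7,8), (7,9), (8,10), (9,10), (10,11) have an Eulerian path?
Yes — and in fact it has an Eulerian circuit (the graph is connected and all 11 vertices have even degree)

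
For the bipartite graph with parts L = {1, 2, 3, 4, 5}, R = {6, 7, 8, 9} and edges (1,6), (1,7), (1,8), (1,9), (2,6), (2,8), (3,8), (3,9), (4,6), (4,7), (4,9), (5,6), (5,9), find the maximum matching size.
4 (matching: (1,9), (2,8), (4,7), (5,6); upper bound min(|L|,|R|) = min(5,4) = 4)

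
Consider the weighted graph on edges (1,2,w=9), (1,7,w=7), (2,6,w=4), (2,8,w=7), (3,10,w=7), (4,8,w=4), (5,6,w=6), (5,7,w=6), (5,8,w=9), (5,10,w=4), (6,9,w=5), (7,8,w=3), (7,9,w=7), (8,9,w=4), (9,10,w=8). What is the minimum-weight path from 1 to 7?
7 (path: 1 -> 7; weights 7 = 7)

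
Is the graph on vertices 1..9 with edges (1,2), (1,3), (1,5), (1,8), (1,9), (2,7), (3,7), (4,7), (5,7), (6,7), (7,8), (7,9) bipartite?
Yes. Partition: {1, 7}, {2, 3, 4, 5, 6, 8, 9}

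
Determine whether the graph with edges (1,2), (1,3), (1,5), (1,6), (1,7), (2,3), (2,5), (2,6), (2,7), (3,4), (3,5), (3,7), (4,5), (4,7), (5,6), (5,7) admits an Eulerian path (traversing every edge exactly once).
No (6 vertices have odd degree: {1, 2, 3, 4, 6, 7}; Eulerian path requires 0 or 2)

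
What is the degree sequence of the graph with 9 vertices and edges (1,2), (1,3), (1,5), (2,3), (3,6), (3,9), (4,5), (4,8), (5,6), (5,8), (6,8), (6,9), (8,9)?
[4, 4, 4, 4, 3, 3, 2, 2, 0] (degrees: deg(1)=3, deg(2)=2, deg(3)=4, deg(4)=2, deg(5)=4, deg(6)=4, deg(7)=0, deg(8)=4, deg(9)=3)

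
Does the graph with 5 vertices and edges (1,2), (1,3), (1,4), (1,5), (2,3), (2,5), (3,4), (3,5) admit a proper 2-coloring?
No (odd cycle of length 3: 3 -> 1 -> 4 -> 3)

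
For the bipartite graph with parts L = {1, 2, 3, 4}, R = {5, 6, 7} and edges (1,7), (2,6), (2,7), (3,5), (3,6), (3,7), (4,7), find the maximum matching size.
3 (matching: (1,7), (2,6), (3,5); upper bound min(|L|,|R|) = min(4,3) = 3)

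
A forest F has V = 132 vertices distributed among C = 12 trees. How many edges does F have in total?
120 (Each of the 12 component trees on V_i vertices has V_i - 1 edges; summing gives V - C = 132 - 12 = 120)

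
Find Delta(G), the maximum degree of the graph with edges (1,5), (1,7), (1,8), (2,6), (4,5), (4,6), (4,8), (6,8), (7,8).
4 (attained at vertex 8)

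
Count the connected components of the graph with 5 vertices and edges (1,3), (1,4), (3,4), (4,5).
2 (components: {1, 3, 4, 5}, {2})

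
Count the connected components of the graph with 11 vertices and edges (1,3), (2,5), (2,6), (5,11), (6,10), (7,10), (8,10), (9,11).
3 (components: {1, 3}, {2, 5, 6, 7, 8, 9, 10, 11}, {4})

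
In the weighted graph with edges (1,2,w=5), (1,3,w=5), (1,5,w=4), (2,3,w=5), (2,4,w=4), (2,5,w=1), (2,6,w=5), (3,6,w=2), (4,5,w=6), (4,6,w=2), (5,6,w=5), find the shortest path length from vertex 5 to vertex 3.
6 (path: 5 -> 2 -> 3; weights 1 + 5 = 6)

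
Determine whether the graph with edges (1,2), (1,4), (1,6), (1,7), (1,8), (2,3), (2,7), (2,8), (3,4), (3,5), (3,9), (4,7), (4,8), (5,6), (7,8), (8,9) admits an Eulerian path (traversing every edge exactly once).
Yes (the graph is connected and exactly 2 vertices have odd degree: {1, 8}; any Eulerian path must start and end at those)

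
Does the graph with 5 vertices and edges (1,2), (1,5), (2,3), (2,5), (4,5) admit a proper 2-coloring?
No (odd cycle of length 3: 2 -> 1 -> 5 -> 2)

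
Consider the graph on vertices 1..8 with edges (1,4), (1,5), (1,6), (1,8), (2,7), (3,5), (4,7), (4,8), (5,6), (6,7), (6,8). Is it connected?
Yes (BFS from 1 visits [1, 4, 5, 6, 8, 7, 3, 2] — all 8 vertices reached)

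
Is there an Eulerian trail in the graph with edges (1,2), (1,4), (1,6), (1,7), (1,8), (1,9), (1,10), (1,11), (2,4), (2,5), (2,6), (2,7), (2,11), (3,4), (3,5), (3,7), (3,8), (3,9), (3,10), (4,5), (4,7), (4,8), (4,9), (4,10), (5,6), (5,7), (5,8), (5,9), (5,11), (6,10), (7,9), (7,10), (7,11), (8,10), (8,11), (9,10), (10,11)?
Yes — and in fact it has an Eulerian circuit (the graph is connected and all 11 vertices have even degree)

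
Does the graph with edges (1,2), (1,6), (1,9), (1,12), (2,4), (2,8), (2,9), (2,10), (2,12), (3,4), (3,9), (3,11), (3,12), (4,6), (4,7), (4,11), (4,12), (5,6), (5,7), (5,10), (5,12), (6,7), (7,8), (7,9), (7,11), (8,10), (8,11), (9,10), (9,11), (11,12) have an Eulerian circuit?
Yes (the graph is connected and all 12 vertices have even degree)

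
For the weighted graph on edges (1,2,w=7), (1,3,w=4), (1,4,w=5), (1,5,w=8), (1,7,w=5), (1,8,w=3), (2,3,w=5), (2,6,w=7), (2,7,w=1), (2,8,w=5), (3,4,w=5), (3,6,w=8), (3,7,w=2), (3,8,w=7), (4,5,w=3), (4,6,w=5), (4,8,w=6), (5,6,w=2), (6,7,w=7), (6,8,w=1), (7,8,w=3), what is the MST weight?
15 (MST edges: (1,8,w=3), (2,7,w=1), (3,7,w=2), (4,5,w=3), (5,6,w=2), (6,8,w=1), (7,8,w=3); sum of weights 3 + 1 + 2 + 3 + 2 + 1 + 3 = 15)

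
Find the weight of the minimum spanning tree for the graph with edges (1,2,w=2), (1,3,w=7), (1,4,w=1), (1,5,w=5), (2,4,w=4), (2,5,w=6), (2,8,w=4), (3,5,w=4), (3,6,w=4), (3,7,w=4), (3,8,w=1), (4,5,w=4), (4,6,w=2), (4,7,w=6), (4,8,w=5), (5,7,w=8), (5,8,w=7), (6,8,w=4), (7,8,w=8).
18 (MST edges: (1,2,w=2), (1,4,w=1), (2,8,w=4), (3,5,w=4), (3,7,w=4), (3,8,w=1), (4,6,w=2); sum of weights 2 + 1 + 4 + 4 + 4 + 1 + 2 = 18)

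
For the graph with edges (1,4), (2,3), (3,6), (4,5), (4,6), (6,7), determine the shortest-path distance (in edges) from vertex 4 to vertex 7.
2 (path: 4 -> 6 -> 7, 2 edges)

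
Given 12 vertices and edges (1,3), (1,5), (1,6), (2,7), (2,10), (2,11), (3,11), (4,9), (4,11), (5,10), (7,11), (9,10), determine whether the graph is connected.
No, it has 3 components: {1, 2, 3, 4, 5, 6, 7, 9, 10, 11}, {8}, {12}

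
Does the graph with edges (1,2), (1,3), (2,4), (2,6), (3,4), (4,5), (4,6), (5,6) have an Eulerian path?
Yes (the graph is connected and exactly 2 vertices have odd degree: {2, 6}; any Eulerian path must start and end at those)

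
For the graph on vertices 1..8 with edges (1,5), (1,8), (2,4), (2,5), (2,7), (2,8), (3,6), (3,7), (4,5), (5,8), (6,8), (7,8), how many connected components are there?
1 (components: {1, 2, 3, 4, 5, 6, 7, 8})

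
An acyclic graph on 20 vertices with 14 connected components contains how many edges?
6 (Each of the 14 component trees on V_i vertices has V_i - 1 edges; summing gives V - C = 20 - 14 = 6)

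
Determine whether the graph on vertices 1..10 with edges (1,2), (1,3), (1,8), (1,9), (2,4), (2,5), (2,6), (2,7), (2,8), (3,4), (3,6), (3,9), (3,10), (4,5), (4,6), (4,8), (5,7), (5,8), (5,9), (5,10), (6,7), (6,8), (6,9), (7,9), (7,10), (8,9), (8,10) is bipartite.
No (odd cycle of length 3: 2 -> 1 -> 8 -> 2)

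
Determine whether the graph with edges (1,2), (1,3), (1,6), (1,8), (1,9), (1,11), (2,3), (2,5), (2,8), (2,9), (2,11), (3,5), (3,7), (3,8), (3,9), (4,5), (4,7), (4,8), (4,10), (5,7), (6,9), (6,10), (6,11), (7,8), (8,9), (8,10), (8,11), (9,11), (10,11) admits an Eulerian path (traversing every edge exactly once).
Yes — and in fact it has an Eulerian circuit (the graph is connected and all 11 vertices have even degree)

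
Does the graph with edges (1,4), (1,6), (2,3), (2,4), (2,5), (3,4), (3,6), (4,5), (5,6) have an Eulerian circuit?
No (4 vertices have odd degree: {2, 3, 5, 6}; Eulerian circuit requires 0)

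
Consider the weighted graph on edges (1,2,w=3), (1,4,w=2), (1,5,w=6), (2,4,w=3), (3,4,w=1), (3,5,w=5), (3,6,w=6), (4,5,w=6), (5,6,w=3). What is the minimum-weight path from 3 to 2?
4 (path: 3 -> 4 -> 2; weights 1 + 3 = 4)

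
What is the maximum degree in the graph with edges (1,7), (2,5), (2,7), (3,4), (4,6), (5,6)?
2 (attained at vertices 2, 4, 5, 6, 7)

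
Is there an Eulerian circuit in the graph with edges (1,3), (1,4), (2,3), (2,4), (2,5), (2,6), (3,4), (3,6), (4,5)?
Yes (the graph is connected and all 6 vertices have even degree)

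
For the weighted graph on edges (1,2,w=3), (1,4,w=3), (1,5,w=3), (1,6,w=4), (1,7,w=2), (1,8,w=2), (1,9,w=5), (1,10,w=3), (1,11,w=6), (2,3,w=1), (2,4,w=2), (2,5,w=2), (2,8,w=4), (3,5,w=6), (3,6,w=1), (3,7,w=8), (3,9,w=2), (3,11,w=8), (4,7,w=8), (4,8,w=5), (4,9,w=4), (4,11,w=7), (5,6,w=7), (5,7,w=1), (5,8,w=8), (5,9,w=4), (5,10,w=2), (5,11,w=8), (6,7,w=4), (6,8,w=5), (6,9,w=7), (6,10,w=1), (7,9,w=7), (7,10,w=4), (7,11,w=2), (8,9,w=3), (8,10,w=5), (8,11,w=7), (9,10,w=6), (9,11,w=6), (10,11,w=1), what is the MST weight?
15 (MST edges: (1,7,w=2), (1,8,w=2), (2,3,w=1), (2,4,w=2), (2,5,w=2), (3,6,w=1), (3,9,w=2), (5,7,w=1), (6,10,w=1), (10,11,w=1); sum of weights 2 + 2 + 1 + 2 + 2 + 1 + 2 + 1 + 1 + 1 = 15)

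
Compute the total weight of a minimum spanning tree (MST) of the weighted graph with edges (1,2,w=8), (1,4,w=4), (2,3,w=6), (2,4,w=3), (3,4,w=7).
13 (MST edges: (1,4,w=4), (2,3,w=6), (2,4,w=3); sum of weights 4 + 6 + 3 = 13)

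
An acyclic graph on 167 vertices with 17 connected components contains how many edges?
150 (Each of the 17 component trees on V_i vertices has V_i - 1 edges; summing gives V - C = 167 - 17 = 150)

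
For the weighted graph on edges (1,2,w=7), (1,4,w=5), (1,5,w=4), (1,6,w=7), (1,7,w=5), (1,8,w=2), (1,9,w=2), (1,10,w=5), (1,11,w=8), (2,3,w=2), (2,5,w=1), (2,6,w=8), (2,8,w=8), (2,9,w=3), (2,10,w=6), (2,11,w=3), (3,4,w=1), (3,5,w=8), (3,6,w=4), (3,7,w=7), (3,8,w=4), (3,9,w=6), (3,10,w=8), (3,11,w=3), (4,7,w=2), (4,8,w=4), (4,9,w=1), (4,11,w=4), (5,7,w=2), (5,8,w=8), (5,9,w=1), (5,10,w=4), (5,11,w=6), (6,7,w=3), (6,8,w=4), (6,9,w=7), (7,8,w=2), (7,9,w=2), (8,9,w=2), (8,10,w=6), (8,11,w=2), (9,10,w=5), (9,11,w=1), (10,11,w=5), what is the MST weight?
18 (MST edges: (1,8,w=2), (1,9,w=2), (2,5,w=1), (3,4,w=1), (4,7,w=2), (4,9,w=1), (5,9,w=1), (5,10,w=4), (6,7,w=3), (9,11,w=1); sum of weights 2 + 2 + 1 + 1 + 2 + 1 + 1 + 4 + 3 + 1 = 18)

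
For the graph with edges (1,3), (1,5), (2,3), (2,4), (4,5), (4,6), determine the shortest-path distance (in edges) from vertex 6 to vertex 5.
2 (path: 6 -> 4 -> 5, 2 edges)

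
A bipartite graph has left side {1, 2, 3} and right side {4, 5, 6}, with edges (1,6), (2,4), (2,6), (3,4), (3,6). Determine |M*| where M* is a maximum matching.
2 (matching: (1,6), (2,4); upper bound min(|L|,|R|) = min(3,3) = 3)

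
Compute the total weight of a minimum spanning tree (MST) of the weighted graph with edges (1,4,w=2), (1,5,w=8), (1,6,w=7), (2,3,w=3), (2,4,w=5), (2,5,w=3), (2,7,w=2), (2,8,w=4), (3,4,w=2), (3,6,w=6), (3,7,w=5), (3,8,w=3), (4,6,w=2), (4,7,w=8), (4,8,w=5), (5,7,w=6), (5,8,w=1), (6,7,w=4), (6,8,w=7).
15 (MST edges: (1,4,w=2), (2,3,w=3), (2,5,w=3), (2,7,w=2), (3,4,w=2), (4,6,w=2), (5,8,w=1); sum of weights 2 + 3 + 3 + 2 + 2 + 2 + 1 = 15)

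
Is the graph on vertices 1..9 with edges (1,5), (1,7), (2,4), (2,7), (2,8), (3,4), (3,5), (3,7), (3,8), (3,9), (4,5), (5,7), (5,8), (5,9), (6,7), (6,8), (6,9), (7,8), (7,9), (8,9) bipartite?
No (odd cycle of length 3: 5 -> 1 -> 7 -> 5)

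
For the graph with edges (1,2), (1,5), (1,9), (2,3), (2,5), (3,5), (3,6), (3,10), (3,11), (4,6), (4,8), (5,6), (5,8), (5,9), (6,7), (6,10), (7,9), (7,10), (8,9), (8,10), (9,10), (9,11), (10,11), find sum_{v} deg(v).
46 (handshake: sum of degrees = 2|E| = 2 x 23 = 46)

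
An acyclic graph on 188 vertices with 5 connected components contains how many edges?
183 (Each of the 5 component trees on V_i vertices has V_i - 1 edges; summing gives V - C = 188 - 5 = 183)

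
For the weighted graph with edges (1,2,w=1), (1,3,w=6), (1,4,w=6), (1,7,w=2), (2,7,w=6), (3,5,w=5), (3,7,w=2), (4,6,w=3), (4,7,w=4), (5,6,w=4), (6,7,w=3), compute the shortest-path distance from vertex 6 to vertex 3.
5 (path: 6 -> 7 -> 3; weights 3 + 2 = 5)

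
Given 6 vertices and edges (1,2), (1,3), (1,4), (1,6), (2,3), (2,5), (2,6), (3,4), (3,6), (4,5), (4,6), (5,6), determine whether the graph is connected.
Yes (BFS from 1 visits [1, 2, 3, 4, 6, 5] — all 6 vertices reached)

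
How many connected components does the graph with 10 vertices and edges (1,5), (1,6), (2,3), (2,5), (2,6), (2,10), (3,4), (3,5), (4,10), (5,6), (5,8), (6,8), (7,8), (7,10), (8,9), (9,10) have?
1 (components: {1, 2, 3, 4, 5, 6, 7, 8, 9, 10})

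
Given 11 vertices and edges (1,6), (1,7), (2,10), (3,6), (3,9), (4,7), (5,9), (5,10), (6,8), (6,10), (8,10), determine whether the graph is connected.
No, it has 2 components: {1, 2, 3, 4, 5, 6, 7, 8, 9, 10}, {11}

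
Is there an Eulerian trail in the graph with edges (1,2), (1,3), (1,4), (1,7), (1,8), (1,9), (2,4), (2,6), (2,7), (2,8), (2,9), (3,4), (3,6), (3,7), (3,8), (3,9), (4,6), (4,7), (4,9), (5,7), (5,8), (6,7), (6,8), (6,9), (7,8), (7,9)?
Yes — and in fact it has an Eulerian circuit (the graph is connected and all 9 vertices have even degree)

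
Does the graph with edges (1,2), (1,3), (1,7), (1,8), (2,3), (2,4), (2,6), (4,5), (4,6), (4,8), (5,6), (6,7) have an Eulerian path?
Yes — and in fact it has an Eulerian circuit (the graph is connected and all 8 vertices have even degree)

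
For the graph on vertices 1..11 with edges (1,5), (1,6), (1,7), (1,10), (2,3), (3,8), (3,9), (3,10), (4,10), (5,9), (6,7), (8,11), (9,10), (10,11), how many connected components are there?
1 (components: {1, 2, 3, 4, 5, 6, 7, 8, 9, 10, 11})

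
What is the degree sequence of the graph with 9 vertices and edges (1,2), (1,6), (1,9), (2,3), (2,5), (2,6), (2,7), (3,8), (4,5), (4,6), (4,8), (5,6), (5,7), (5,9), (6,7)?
[5, 5, 5, 3, 3, 3, 2, 2, 2] (degrees: deg(1)=3, deg(2)=5, deg(3)=2, deg(4)=3, deg(5)=5, deg(6)=5, deg(7)=3, deg(8)=2, deg(9)=2)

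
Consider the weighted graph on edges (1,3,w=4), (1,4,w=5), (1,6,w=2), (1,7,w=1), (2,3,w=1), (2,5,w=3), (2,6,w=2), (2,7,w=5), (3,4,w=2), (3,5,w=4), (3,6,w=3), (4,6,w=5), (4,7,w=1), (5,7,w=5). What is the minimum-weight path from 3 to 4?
2 (path: 3 -> 4; weights 2 = 2)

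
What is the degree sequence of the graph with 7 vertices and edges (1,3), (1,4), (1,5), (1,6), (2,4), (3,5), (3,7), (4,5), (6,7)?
[4, 3, 3, 3, 2, 2, 1] (degrees: deg(1)=4, deg(2)=1, deg(3)=3, deg(4)=3, deg(5)=3, deg(6)=2, deg(7)=2)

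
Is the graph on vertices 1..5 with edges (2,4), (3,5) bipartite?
Yes. Partition: {1, 2, 3}, {4, 5}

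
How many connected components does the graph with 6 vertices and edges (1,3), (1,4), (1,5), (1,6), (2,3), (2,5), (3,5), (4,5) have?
1 (components: {1, 2, 3, 4, 5, 6})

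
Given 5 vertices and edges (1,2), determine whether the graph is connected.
No, it has 4 components: {1, 2}, {3}, {4}, {5}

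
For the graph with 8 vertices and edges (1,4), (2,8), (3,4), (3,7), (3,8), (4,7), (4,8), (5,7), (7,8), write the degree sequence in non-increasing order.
[4, 4, 4, 3, 1, 1, 1, 0] (degrees: deg(1)=1, deg(2)=1, deg(3)=3, deg(4)=4, deg(5)=1, deg(6)=0, deg(7)=4, deg(8)=4)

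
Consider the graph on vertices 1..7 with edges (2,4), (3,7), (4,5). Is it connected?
No, it has 4 components: {1}, {2, 4, 5}, {3, 7}, {6}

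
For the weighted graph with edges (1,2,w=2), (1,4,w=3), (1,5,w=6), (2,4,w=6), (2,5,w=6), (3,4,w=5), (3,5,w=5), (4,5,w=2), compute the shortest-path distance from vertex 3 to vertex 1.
8 (path: 3 -> 4 -> 1; weights 5 + 3 = 8)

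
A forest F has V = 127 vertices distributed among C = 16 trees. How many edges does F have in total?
111 (Each of the 16 component trees on V_i vertices has V_i - 1 edges; summing gives V - C = 127 - 16 = 111)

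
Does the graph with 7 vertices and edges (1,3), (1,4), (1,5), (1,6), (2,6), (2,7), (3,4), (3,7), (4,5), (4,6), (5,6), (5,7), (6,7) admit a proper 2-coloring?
No (odd cycle of length 3: 6 -> 1 -> 4 -> 6)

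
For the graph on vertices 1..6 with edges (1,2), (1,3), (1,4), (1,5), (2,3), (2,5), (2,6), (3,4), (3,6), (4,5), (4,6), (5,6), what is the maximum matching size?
3 (matching: (1,3), (2,6), (4,5); upper bound floor(n/2) = floor(6/2) = 3)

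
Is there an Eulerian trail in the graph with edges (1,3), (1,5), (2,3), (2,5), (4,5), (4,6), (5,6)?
Yes — and in fact it has an Eulerian circuit (the graph is connected and all 6 vertices have even degree)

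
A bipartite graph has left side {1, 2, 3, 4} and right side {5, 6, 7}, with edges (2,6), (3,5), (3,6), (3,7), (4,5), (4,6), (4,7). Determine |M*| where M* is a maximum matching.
3 (matching: (2,6), (3,7), (4,5); upper bound min(|L|,|R|) = min(4,3) = 3)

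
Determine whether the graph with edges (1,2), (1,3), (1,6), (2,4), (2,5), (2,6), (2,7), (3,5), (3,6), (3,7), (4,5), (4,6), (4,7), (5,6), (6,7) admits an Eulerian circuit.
No (2 vertices have odd degree: {1, 2}; Eulerian circuit requires 0)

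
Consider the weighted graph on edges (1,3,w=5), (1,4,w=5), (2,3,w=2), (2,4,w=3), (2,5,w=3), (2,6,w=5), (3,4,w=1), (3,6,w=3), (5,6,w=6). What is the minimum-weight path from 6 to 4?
4 (path: 6 -> 3 -> 4; weights 3 + 1 = 4)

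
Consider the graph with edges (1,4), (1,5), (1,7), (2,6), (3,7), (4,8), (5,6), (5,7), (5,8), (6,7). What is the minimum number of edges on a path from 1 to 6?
2 (path: 1 -> 7 -> 6, 2 edges)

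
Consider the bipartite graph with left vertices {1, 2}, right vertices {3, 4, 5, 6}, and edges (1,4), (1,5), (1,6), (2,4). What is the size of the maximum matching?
2 (matching: (1,6), (2,4); upper bound min(|L|,|R|) = min(2,4) = 2)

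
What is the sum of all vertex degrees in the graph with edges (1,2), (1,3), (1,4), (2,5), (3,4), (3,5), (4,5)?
14 (handshake: sum of degrees = 2|E| = 2 x 7 = 14)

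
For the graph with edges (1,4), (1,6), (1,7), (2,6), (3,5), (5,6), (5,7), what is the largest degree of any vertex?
3 (attained at vertices 1, 5, 6)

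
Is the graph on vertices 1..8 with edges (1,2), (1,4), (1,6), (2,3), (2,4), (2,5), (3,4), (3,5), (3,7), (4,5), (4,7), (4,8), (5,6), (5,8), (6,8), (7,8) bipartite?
No (odd cycle of length 3: 4 -> 1 -> 2 -> 4)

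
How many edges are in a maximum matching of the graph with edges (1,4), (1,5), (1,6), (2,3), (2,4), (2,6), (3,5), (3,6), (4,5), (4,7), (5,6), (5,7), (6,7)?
3 (matching: (1,6), (2,4), (5,7); upper bound floor(n/2) = floor(7/2) = 3)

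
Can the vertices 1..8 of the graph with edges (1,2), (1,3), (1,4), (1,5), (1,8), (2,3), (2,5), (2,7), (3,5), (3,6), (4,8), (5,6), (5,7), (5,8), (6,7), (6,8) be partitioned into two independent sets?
No (odd cycle of length 3: 3 -> 1 -> 2 -> 3)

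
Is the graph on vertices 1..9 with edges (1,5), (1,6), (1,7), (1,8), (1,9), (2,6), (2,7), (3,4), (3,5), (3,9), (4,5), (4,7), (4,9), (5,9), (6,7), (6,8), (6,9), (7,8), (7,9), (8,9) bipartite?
No (odd cycle of length 3: 5 -> 1 -> 9 -> 5)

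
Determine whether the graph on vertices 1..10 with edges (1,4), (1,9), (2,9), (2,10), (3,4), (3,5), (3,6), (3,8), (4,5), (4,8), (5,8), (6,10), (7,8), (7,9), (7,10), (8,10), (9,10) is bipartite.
No (odd cycle of length 5: 7 -> 9 -> 1 -> 4 -> 8 -> 7)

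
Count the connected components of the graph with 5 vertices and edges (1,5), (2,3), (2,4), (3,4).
2 (components: {1, 5}, {2, 3, 4})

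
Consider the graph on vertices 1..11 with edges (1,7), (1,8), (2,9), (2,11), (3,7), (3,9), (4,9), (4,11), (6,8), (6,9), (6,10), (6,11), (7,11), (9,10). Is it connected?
No, it has 2 components: {1, 2, 3, 4, 6, 7, 8, 9, 10, 11}, {5}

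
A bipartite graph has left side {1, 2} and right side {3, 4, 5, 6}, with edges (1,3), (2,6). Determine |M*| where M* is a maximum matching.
2 (matching: (1,3), (2,6); upper bound min(|L|,|R|) = min(2,4) = 2)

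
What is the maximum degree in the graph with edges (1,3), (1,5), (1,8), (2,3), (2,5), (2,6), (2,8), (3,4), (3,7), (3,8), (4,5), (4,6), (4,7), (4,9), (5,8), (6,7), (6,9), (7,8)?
5 (attained at vertices 3, 4, 8)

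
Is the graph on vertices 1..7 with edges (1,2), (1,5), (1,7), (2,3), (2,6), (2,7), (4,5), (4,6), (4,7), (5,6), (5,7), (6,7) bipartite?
No (odd cycle of length 3: 5 -> 1 -> 7 -> 5)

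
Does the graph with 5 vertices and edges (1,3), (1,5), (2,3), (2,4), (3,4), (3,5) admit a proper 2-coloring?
No (odd cycle of length 3: 5 -> 1 -> 3 -> 5)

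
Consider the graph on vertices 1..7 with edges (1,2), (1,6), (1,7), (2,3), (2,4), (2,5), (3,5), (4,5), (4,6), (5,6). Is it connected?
Yes (BFS from 1 visits [1, 2, 6, 7, 3, 4, 5] — all 7 vertices reached)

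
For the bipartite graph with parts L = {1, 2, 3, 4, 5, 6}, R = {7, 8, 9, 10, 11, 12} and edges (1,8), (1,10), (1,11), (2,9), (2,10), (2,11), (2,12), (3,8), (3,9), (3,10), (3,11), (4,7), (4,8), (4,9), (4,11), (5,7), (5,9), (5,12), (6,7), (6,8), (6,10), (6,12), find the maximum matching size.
6 (matching: (1,11), (2,12), (3,10), (4,9), (5,7), (6,8); upper bound min(|L|,|R|) = min(6,6) = 6)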